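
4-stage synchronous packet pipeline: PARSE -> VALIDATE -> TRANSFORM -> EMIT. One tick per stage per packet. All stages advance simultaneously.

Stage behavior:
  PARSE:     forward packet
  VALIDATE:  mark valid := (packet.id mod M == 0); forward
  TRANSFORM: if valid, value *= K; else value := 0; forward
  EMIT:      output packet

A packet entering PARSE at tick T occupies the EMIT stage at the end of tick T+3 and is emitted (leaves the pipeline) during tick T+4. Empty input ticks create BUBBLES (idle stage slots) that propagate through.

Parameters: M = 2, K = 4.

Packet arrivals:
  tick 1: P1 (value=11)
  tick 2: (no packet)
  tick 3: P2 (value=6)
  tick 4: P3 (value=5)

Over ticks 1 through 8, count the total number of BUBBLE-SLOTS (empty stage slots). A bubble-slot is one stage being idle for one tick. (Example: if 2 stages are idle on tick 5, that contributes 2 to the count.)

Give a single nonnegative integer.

Tick 1: [PARSE:P1(v=11,ok=F), VALIDATE:-, TRANSFORM:-, EMIT:-] out:-; bubbles=3
Tick 2: [PARSE:-, VALIDATE:P1(v=11,ok=F), TRANSFORM:-, EMIT:-] out:-; bubbles=3
Tick 3: [PARSE:P2(v=6,ok=F), VALIDATE:-, TRANSFORM:P1(v=0,ok=F), EMIT:-] out:-; bubbles=2
Tick 4: [PARSE:P3(v=5,ok=F), VALIDATE:P2(v=6,ok=T), TRANSFORM:-, EMIT:P1(v=0,ok=F)] out:-; bubbles=1
Tick 5: [PARSE:-, VALIDATE:P3(v=5,ok=F), TRANSFORM:P2(v=24,ok=T), EMIT:-] out:P1(v=0); bubbles=2
Tick 6: [PARSE:-, VALIDATE:-, TRANSFORM:P3(v=0,ok=F), EMIT:P2(v=24,ok=T)] out:-; bubbles=2
Tick 7: [PARSE:-, VALIDATE:-, TRANSFORM:-, EMIT:P3(v=0,ok=F)] out:P2(v=24); bubbles=3
Tick 8: [PARSE:-, VALIDATE:-, TRANSFORM:-, EMIT:-] out:P3(v=0); bubbles=4
Total bubble-slots: 20

Answer: 20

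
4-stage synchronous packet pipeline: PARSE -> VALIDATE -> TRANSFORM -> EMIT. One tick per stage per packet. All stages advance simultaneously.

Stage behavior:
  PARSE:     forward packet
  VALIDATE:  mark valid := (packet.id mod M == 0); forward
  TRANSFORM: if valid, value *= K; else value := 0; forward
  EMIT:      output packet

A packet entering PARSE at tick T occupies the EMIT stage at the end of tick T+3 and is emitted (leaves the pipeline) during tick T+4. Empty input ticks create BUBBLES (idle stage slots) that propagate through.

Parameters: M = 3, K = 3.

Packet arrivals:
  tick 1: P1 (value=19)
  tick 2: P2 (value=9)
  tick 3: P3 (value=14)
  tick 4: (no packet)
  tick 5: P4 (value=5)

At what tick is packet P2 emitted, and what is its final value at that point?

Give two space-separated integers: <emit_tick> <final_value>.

Tick 1: [PARSE:P1(v=19,ok=F), VALIDATE:-, TRANSFORM:-, EMIT:-] out:-; in:P1
Tick 2: [PARSE:P2(v=9,ok=F), VALIDATE:P1(v=19,ok=F), TRANSFORM:-, EMIT:-] out:-; in:P2
Tick 3: [PARSE:P3(v=14,ok=F), VALIDATE:P2(v=9,ok=F), TRANSFORM:P1(v=0,ok=F), EMIT:-] out:-; in:P3
Tick 4: [PARSE:-, VALIDATE:P3(v=14,ok=T), TRANSFORM:P2(v=0,ok=F), EMIT:P1(v=0,ok=F)] out:-; in:-
Tick 5: [PARSE:P4(v=5,ok=F), VALIDATE:-, TRANSFORM:P3(v=42,ok=T), EMIT:P2(v=0,ok=F)] out:P1(v=0); in:P4
Tick 6: [PARSE:-, VALIDATE:P4(v=5,ok=F), TRANSFORM:-, EMIT:P3(v=42,ok=T)] out:P2(v=0); in:-
Tick 7: [PARSE:-, VALIDATE:-, TRANSFORM:P4(v=0,ok=F), EMIT:-] out:P3(v=42); in:-
Tick 8: [PARSE:-, VALIDATE:-, TRANSFORM:-, EMIT:P4(v=0,ok=F)] out:-; in:-
Tick 9: [PARSE:-, VALIDATE:-, TRANSFORM:-, EMIT:-] out:P4(v=0); in:-
P2: arrives tick 2, valid=False (id=2, id%3=2), emit tick 6, final value 0

Answer: 6 0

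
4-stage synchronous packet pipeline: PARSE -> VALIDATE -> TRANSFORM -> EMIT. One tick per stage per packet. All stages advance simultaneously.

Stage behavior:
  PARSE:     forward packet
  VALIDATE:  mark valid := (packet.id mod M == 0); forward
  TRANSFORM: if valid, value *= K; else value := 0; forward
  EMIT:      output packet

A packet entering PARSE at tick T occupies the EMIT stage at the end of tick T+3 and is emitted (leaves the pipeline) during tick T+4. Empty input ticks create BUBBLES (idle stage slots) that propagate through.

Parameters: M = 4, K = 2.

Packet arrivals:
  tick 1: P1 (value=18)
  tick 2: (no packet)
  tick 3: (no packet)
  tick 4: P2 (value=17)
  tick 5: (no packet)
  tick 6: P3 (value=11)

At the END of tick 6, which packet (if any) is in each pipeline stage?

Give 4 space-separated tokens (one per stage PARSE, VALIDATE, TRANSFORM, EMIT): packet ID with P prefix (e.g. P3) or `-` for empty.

Tick 1: [PARSE:P1(v=18,ok=F), VALIDATE:-, TRANSFORM:-, EMIT:-] out:-; in:P1
Tick 2: [PARSE:-, VALIDATE:P1(v=18,ok=F), TRANSFORM:-, EMIT:-] out:-; in:-
Tick 3: [PARSE:-, VALIDATE:-, TRANSFORM:P1(v=0,ok=F), EMIT:-] out:-; in:-
Tick 4: [PARSE:P2(v=17,ok=F), VALIDATE:-, TRANSFORM:-, EMIT:P1(v=0,ok=F)] out:-; in:P2
Tick 5: [PARSE:-, VALIDATE:P2(v=17,ok=F), TRANSFORM:-, EMIT:-] out:P1(v=0); in:-
Tick 6: [PARSE:P3(v=11,ok=F), VALIDATE:-, TRANSFORM:P2(v=0,ok=F), EMIT:-] out:-; in:P3
At end of tick 6: ['P3', '-', 'P2', '-']

Answer: P3 - P2 -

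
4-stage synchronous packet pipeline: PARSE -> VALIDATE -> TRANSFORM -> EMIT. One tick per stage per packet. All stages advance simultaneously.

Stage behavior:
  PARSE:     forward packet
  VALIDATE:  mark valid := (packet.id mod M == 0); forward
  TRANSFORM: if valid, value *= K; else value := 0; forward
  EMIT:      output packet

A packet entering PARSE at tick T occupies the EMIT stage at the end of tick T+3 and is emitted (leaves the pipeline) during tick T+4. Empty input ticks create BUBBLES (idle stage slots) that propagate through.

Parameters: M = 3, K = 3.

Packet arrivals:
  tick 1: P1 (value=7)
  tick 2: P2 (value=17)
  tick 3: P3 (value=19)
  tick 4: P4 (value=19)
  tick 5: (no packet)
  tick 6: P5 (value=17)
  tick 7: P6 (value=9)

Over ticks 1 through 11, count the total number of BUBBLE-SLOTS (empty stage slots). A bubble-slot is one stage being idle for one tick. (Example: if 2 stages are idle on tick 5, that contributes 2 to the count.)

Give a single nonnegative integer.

Answer: 20

Derivation:
Tick 1: [PARSE:P1(v=7,ok=F), VALIDATE:-, TRANSFORM:-, EMIT:-] out:-; bubbles=3
Tick 2: [PARSE:P2(v=17,ok=F), VALIDATE:P1(v=7,ok=F), TRANSFORM:-, EMIT:-] out:-; bubbles=2
Tick 3: [PARSE:P3(v=19,ok=F), VALIDATE:P2(v=17,ok=F), TRANSFORM:P1(v=0,ok=F), EMIT:-] out:-; bubbles=1
Tick 4: [PARSE:P4(v=19,ok=F), VALIDATE:P3(v=19,ok=T), TRANSFORM:P2(v=0,ok=F), EMIT:P1(v=0,ok=F)] out:-; bubbles=0
Tick 5: [PARSE:-, VALIDATE:P4(v=19,ok=F), TRANSFORM:P3(v=57,ok=T), EMIT:P2(v=0,ok=F)] out:P1(v=0); bubbles=1
Tick 6: [PARSE:P5(v=17,ok=F), VALIDATE:-, TRANSFORM:P4(v=0,ok=F), EMIT:P3(v=57,ok=T)] out:P2(v=0); bubbles=1
Tick 7: [PARSE:P6(v=9,ok=F), VALIDATE:P5(v=17,ok=F), TRANSFORM:-, EMIT:P4(v=0,ok=F)] out:P3(v=57); bubbles=1
Tick 8: [PARSE:-, VALIDATE:P6(v=9,ok=T), TRANSFORM:P5(v=0,ok=F), EMIT:-] out:P4(v=0); bubbles=2
Tick 9: [PARSE:-, VALIDATE:-, TRANSFORM:P6(v=27,ok=T), EMIT:P5(v=0,ok=F)] out:-; bubbles=2
Tick 10: [PARSE:-, VALIDATE:-, TRANSFORM:-, EMIT:P6(v=27,ok=T)] out:P5(v=0); bubbles=3
Tick 11: [PARSE:-, VALIDATE:-, TRANSFORM:-, EMIT:-] out:P6(v=27); bubbles=4
Total bubble-slots: 20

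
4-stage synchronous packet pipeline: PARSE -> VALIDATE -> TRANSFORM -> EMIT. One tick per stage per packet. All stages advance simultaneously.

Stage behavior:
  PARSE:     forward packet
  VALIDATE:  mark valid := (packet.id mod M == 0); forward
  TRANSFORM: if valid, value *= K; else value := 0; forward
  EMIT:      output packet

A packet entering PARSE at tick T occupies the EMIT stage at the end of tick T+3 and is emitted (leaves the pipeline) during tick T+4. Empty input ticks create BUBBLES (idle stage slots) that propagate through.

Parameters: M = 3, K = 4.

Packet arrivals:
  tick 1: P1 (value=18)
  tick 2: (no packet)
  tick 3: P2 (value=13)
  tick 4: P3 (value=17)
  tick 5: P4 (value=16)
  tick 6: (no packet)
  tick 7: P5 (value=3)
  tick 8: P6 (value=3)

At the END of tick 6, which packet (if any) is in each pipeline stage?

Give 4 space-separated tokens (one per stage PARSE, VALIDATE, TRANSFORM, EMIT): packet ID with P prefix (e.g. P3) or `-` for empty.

Tick 1: [PARSE:P1(v=18,ok=F), VALIDATE:-, TRANSFORM:-, EMIT:-] out:-; in:P1
Tick 2: [PARSE:-, VALIDATE:P1(v=18,ok=F), TRANSFORM:-, EMIT:-] out:-; in:-
Tick 3: [PARSE:P2(v=13,ok=F), VALIDATE:-, TRANSFORM:P1(v=0,ok=F), EMIT:-] out:-; in:P2
Tick 4: [PARSE:P3(v=17,ok=F), VALIDATE:P2(v=13,ok=F), TRANSFORM:-, EMIT:P1(v=0,ok=F)] out:-; in:P3
Tick 5: [PARSE:P4(v=16,ok=F), VALIDATE:P3(v=17,ok=T), TRANSFORM:P2(v=0,ok=F), EMIT:-] out:P1(v=0); in:P4
Tick 6: [PARSE:-, VALIDATE:P4(v=16,ok=F), TRANSFORM:P3(v=68,ok=T), EMIT:P2(v=0,ok=F)] out:-; in:-
At end of tick 6: ['-', 'P4', 'P3', 'P2']

Answer: - P4 P3 P2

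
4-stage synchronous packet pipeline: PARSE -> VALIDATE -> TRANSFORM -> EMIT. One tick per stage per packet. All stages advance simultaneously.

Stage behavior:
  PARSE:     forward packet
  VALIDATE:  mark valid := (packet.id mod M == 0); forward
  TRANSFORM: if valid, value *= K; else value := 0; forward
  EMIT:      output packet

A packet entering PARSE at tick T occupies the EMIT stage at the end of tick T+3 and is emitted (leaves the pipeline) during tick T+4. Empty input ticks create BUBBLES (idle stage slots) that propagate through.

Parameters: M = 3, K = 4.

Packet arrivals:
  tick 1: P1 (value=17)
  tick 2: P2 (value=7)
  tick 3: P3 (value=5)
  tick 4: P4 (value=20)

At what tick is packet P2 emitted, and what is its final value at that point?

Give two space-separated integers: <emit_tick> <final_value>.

Tick 1: [PARSE:P1(v=17,ok=F), VALIDATE:-, TRANSFORM:-, EMIT:-] out:-; in:P1
Tick 2: [PARSE:P2(v=7,ok=F), VALIDATE:P1(v=17,ok=F), TRANSFORM:-, EMIT:-] out:-; in:P2
Tick 3: [PARSE:P3(v=5,ok=F), VALIDATE:P2(v=7,ok=F), TRANSFORM:P1(v=0,ok=F), EMIT:-] out:-; in:P3
Tick 4: [PARSE:P4(v=20,ok=F), VALIDATE:P3(v=5,ok=T), TRANSFORM:P2(v=0,ok=F), EMIT:P1(v=0,ok=F)] out:-; in:P4
Tick 5: [PARSE:-, VALIDATE:P4(v=20,ok=F), TRANSFORM:P3(v=20,ok=T), EMIT:P2(v=0,ok=F)] out:P1(v=0); in:-
Tick 6: [PARSE:-, VALIDATE:-, TRANSFORM:P4(v=0,ok=F), EMIT:P3(v=20,ok=T)] out:P2(v=0); in:-
Tick 7: [PARSE:-, VALIDATE:-, TRANSFORM:-, EMIT:P4(v=0,ok=F)] out:P3(v=20); in:-
Tick 8: [PARSE:-, VALIDATE:-, TRANSFORM:-, EMIT:-] out:P4(v=0); in:-
P2: arrives tick 2, valid=False (id=2, id%3=2), emit tick 6, final value 0

Answer: 6 0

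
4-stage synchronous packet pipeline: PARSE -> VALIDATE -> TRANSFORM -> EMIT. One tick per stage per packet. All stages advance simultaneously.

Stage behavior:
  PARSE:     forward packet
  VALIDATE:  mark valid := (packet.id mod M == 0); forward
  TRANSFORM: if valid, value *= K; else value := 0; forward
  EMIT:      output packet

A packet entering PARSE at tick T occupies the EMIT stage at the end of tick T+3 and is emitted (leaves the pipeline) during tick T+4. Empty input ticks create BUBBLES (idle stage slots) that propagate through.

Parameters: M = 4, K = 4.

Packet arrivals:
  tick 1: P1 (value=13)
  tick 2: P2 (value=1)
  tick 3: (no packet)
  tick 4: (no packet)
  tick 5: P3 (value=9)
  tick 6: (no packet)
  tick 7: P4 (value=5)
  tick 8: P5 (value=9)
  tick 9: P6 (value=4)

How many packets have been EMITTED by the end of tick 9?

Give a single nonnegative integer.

Answer: 3

Derivation:
Tick 1: [PARSE:P1(v=13,ok=F), VALIDATE:-, TRANSFORM:-, EMIT:-] out:-; in:P1
Tick 2: [PARSE:P2(v=1,ok=F), VALIDATE:P1(v=13,ok=F), TRANSFORM:-, EMIT:-] out:-; in:P2
Tick 3: [PARSE:-, VALIDATE:P2(v=1,ok=F), TRANSFORM:P1(v=0,ok=F), EMIT:-] out:-; in:-
Tick 4: [PARSE:-, VALIDATE:-, TRANSFORM:P2(v=0,ok=F), EMIT:P1(v=0,ok=F)] out:-; in:-
Tick 5: [PARSE:P3(v=9,ok=F), VALIDATE:-, TRANSFORM:-, EMIT:P2(v=0,ok=F)] out:P1(v=0); in:P3
Tick 6: [PARSE:-, VALIDATE:P3(v=9,ok=F), TRANSFORM:-, EMIT:-] out:P2(v=0); in:-
Tick 7: [PARSE:P4(v=5,ok=F), VALIDATE:-, TRANSFORM:P3(v=0,ok=F), EMIT:-] out:-; in:P4
Tick 8: [PARSE:P5(v=9,ok=F), VALIDATE:P4(v=5,ok=T), TRANSFORM:-, EMIT:P3(v=0,ok=F)] out:-; in:P5
Tick 9: [PARSE:P6(v=4,ok=F), VALIDATE:P5(v=9,ok=F), TRANSFORM:P4(v=20,ok=T), EMIT:-] out:P3(v=0); in:P6
Emitted by tick 9: ['P1', 'P2', 'P3']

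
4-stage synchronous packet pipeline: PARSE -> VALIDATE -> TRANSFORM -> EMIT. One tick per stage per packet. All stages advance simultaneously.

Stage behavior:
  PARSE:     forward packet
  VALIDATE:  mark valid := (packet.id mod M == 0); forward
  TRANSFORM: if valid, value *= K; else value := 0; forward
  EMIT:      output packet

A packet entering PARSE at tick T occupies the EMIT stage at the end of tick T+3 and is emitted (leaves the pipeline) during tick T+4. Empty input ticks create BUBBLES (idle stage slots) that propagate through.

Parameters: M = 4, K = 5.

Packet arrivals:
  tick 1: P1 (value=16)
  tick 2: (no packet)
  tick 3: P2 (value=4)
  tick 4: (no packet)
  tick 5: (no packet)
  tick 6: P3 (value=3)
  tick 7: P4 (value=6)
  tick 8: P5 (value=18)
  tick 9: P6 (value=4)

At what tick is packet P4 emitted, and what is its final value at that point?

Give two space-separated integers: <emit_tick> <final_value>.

Answer: 11 30

Derivation:
Tick 1: [PARSE:P1(v=16,ok=F), VALIDATE:-, TRANSFORM:-, EMIT:-] out:-; in:P1
Tick 2: [PARSE:-, VALIDATE:P1(v=16,ok=F), TRANSFORM:-, EMIT:-] out:-; in:-
Tick 3: [PARSE:P2(v=4,ok=F), VALIDATE:-, TRANSFORM:P1(v=0,ok=F), EMIT:-] out:-; in:P2
Tick 4: [PARSE:-, VALIDATE:P2(v=4,ok=F), TRANSFORM:-, EMIT:P1(v=0,ok=F)] out:-; in:-
Tick 5: [PARSE:-, VALIDATE:-, TRANSFORM:P2(v=0,ok=F), EMIT:-] out:P1(v=0); in:-
Tick 6: [PARSE:P3(v=3,ok=F), VALIDATE:-, TRANSFORM:-, EMIT:P2(v=0,ok=F)] out:-; in:P3
Tick 7: [PARSE:P4(v=6,ok=F), VALIDATE:P3(v=3,ok=F), TRANSFORM:-, EMIT:-] out:P2(v=0); in:P4
Tick 8: [PARSE:P5(v=18,ok=F), VALIDATE:P4(v=6,ok=T), TRANSFORM:P3(v=0,ok=F), EMIT:-] out:-; in:P5
Tick 9: [PARSE:P6(v=4,ok=F), VALIDATE:P5(v=18,ok=F), TRANSFORM:P4(v=30,ok=T), EMIT:P3(v=0,ok=F)] out:-; in:P6
Tick 10: [PARSE:-, VALIDATE:P6(v=4,ok=F), TRANSFORM:P5(v=0,ok=F), EMIT:P4(v=30,ok=T)] out:P3(v=0); in:-
Tick 11: [PARSE:-, VALIDATE:-, TRANSFORM:P6(v=0,ok=F), EMIT:P5(v=0,ok=F)] out:P4(v=30); in:-
Tick 12: [PARSE:-, VALIDATE:-, TRANSFORM:-, EMIT:P6(v=0,ok=F)] out:P5(v=0); in:-
Tick 13: [PARSE:-, VALIDATE:-, TRANSFORM:-, EMIT:-] out:P6(v=0); in:-
P4: arrives tick 7, valid=True (id=4, id%4=0), emit tick 11, final value 30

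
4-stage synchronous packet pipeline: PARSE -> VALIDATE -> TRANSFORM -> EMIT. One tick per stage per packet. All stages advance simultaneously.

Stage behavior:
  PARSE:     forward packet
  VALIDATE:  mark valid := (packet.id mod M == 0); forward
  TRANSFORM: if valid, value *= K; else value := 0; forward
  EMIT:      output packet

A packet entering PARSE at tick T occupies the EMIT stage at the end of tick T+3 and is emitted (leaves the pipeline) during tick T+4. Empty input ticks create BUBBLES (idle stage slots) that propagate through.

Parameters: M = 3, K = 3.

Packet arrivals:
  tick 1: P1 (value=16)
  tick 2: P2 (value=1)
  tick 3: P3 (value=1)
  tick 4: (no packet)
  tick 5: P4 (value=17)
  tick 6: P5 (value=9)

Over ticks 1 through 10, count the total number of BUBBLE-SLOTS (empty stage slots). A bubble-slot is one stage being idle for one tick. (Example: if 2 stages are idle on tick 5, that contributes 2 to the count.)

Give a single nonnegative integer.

Tick 1: [PARSE:P1(v=16,ok=F), VALIDATE:-, TRANSFORM:-, EMIT:-] out:-; bubbles=3
Tick 2: [PARSE:P2(v=1,ok=F), VALIDATE:P1(v=16,ok=F), TRANSFORM:-, EMIT:-] out:-; bubbles=2
Tick 3: [PARSE:P3(v=1,ok=F), VALIDATE:P2(v=1,ok=F), TRANSFORM:P1(v=0,ok=F), EMIT:-] out:-; bubbles=1
Tick 4: [PARSE:-, VALIDATE:P3(v=1,ok=T), TRANSFORM:P2(v=0,ok=F), EMIT:P1(v=0,ok=F)] out:-; bubbles=1
Tick 5: [PARSE:P4(v=17,ok=F), VALIDATE:-, TRANSFORM:P3(v=3,ok=T), EMIT:P2(v=0,ok=F)] out:P1(v=0); bubbles=1
Tick 6: [PARSE:P5(v=9,ok=F), VALIDATE:P4(v=17,ok=F), TRANSFORM:-, EMIT:P3(v=3,ok=T)] out:P2(v=0); bubbles=1
Tick 7: [PARSE:-, VALIDATE:P5(v=9,ok=F), TRANSFORM:P4(v=0,ok=F), EMIT:-] out:P3(v=3); bubbles=2
Tick 8: [PARSE:-, VALIDATE:-, TRANSFORM:P5(v=0,ok=F), EMIT:P4(v=0,ok=F)] out:-; bubbles=2
Tick 9: [PARSE:-, VALIDATE:-, TRANSFORM:-, EMIT:P5(v=0,ok=F)] out:P4(v=0); bubbles=3
Tick 10: [PARSE:-, VALIDATE:-, TRANSFORM:-, EMIT:-] out:P5(v=0); bubbles=4
Total bubble-slots: 20

Answer: 20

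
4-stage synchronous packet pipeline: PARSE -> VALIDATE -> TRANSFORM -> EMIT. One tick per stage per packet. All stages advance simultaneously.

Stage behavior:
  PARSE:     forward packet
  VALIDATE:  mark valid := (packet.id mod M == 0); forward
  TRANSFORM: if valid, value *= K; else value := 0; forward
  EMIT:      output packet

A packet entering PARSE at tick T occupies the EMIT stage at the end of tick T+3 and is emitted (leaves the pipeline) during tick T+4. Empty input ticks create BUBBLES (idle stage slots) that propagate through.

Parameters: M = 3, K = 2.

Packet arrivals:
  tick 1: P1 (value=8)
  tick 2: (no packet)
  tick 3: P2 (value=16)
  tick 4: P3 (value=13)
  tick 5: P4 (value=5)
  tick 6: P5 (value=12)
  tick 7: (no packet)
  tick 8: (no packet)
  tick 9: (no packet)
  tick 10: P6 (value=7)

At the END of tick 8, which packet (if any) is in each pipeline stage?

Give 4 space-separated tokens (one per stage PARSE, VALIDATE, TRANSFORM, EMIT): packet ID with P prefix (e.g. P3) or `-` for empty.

Tick 1: [PARSE:P1(v=8,ok=F), VALIDATE:-, TRANSFORM:-, EMIT:-] out:-; in:P1
Tick 2: [PARSE:-, VALIDATE:P1(v=8,ok=F), TRANSFORM:-, EMIT:-] out:-; in:-
Tick 3: [PARSE:P2(v=16,ok=F), VALIDATE:-, TRANSFORM:P1(v=0,ok=F), EMIT:-] out:-; in:P2
Tick 4: [PARSE:P3(v=13,ok=F), VALIDATE:P2(v=16,ok=F), TRANSFORM:-, EMIT:P1(v=0,ok=F)] out:-; in:P3
Tick 5: [PARSE:P4(v=5,ok=F), VALIDATE:P3(v=13,ok=T), TRANSFORM:P2(v=0,ok=F), EMIT:-] out:P1(v=0); in:P4
Tick 6: [PARSE:P5(v=12,ok=F), VALIDATE:P4(v=5,ok=F), TRANSFORM:P3(v=26,ok=T), EMIT:P2(v=0,ok=F)] out:-; in:P5
Tick 7: [PARSE:-, VALIDATE:P5(v=12,ok=F), TRANSFORM:P4(v=0,ok=F), EMIT:P3(v=26,ok=T)] out:P2(v=0); in:-
Tick 8: [PARSE:-, VALIDATE:-, TRANSFORM:P5(v=0,ok=F), EMIT:P4(v=0,ok=F)] out:P3(v=26); in:-
At end of tick 8: ['-', '-', 'P5', 'P4']

Answer: - - P5 P4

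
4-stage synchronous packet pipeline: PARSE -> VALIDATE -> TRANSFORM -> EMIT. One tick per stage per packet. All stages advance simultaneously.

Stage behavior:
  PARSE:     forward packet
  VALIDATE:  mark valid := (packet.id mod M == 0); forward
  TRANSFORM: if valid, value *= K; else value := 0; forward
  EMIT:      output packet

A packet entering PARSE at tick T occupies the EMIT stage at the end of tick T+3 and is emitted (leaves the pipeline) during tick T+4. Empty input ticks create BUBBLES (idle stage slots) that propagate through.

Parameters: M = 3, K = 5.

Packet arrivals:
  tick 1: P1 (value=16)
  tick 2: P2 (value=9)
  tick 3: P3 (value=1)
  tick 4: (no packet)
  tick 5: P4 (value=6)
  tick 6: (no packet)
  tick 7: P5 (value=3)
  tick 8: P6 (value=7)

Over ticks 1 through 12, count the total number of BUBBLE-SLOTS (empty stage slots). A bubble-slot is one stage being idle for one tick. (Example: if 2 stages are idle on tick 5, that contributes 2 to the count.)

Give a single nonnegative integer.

Answer: 24

Derivation:
Tick 1: [PARSE:P1(v=16,ok=F), VALIDATE:-, TRANSFORM:-, EMIT:-] out:-; bubbles=3
Tick 2: [PARSE:P2(v=9,ok=F), VALIDATE:P1(v=16,ok=F), TRANSFORM:-, EMIT:-] out:-; bubbles=2
Tick 3: [PARSE:P3(v=1,ok=F), VALIDATE:P2(v=9,ok=F), TRANSFORM:P1(v=0,ok=F), EMIT:-] out:-; bubbles=1
Tick 4: [PARSE:-, VALIDATE:P3(v=1,ok=T), TRANSFORM:P2(v=0,ok=F), EMIT:P1(v=0,ok=F)] out:-; bubbles=1
Tick 5: [PARSE:P4(v=6,ok=F), VALIDATE:-, TRANSFORM:P3(v=5,ok=T), EMIT:P2(v=0,ok=F)] out:P1(v=0); bubbles=1
Tick 6: [PARSE:-, VALIDATE:P4(v=6,ok=F), TRANSFORM:-, EMIT:P3(v=5,ok=T)] out:P2(v=0); bubbles=2
Tick 7: [PARSE:P5(v=3,ok=F), VALIDATE:-, TRANSFORM:P4(v=0,ok=F), EMIT:-] out:P3(v=5); bubbles=2
Tick 8: [PARSE:P6(v=7,ok=F), VALIDATE:P5(v=3,ok=F), TRANSFORM:-, EMIT:P4(v=0,ok=F)] out:-; bubbles=1
Tick 9: [PARSE:-, VALIDATE:P6(v=7,ok=T), TRANSFORM:P5(v=0,ok=F), EMIT:-] out:P4(v=0); bubbles=2
Tick 10: [PARSE:-, VALIDATE:-, TRANSFORM:P6(v=35,ok=T), EMIT:P5(v=0,ok=F)] out:-; bubbles=2
Tick 11: [PARSE:-, VALIDATE:-, TRANSFORM:-, EMIT:P6(v=35,ok=T)] out:P5(v=0); bubbles=3
Tick 12: [PARSE:-, VALIDATE:-, TRANSFORM:-, EMIT:-] out:P6(v=35); bubbles=4
Total bubble-slots: 24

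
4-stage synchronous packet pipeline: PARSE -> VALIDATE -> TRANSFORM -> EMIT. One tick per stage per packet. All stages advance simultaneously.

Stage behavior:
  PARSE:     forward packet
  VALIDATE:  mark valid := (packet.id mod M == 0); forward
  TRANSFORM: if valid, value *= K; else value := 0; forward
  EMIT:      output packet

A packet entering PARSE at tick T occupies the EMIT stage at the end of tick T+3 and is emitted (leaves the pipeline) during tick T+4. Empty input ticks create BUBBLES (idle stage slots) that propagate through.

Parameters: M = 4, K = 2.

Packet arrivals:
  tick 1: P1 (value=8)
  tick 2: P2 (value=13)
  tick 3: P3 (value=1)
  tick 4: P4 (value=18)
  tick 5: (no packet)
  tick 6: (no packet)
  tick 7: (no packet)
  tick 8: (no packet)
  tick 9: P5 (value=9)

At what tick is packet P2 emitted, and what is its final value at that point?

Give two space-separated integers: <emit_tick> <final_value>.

Answer: 6 0

Derivation:
Tick 1: [PARSE:P1(v=8,ok=F), VALIDATE:-, TRANSFORM:-, EMIT:-] out:-; in:P1
Tick 2: [PARSE:P2(v=13,ok=F), VALIDATE:P1(v=8,ok=F), TRANSFORM:-, EMIT:-] out:-; in:P2
Tick 3: [PARSE:P3(v=1,ok=F), VALIDATE:P2(v=13,ok=F), TRANSFORM:P1(v=0,ok=F), EMIT:-] out:-; in:P3
Tick 4: [PARSE:P4(v=18,ok=F), VALIDATE:P3(v=1,ok=F), TRANSFORM:P2(v=0,ok=F), EMIT:P1(v=0,ok=F)] out:-; in:P4
Tick 5: [PARSE:-, VALIDATE:P4(v=18,ok=T), TRANSFORM:P3(v=0,ok=F), EMIT:P2(v=0,ok=F)] out:P1(v=0); in:-
Tick 6: [PARSE:-, VALIDATE:-, TRANSFORM:P4(v=36,ok=T), EMIT:P3(v=0,ok=F)] out:P2(v=0); in:-
Tick 7: [PARSE:-, VALIDATE:-, TRANSFORM:-, EMIT:P4(v=36,ok=T)] out:P3(v=0); in:-
Tick 8: [PARSE:-, VALIDATE:-, TRANSFORM:-, EMIT:-] out:P4(v=36); in:-
Tick 9: [PARSE:P5(v=9,ok=F), VALIDATE:-, TRANSFORM:-, EMIT:-] out:-; in:P5
Tick 10: [PARSE:-, VALIDATE:P5(v=9,ok=F), TRANSFORM:-, EMIT:-] out:-; in:-
Tick 11: [PARSE:-, VALIDATE:-, TRANSFORM:P5(v=0,ok=F), EMIT:-] out:-; in:-
Tick 12: [PARSE:-, VALIDATE:-, TRANSFORM:-, EMIT:P5(v=0,ok=F)] out:-; in:-
Tick 13: [PARSE:-, VALIDATE:-, TRANSFORM:-, EMIT:-] out:P5(v=0); in:-
P2: arrives tick 2, valid=False (id=2, id%4=2), emit tick 6, final value 0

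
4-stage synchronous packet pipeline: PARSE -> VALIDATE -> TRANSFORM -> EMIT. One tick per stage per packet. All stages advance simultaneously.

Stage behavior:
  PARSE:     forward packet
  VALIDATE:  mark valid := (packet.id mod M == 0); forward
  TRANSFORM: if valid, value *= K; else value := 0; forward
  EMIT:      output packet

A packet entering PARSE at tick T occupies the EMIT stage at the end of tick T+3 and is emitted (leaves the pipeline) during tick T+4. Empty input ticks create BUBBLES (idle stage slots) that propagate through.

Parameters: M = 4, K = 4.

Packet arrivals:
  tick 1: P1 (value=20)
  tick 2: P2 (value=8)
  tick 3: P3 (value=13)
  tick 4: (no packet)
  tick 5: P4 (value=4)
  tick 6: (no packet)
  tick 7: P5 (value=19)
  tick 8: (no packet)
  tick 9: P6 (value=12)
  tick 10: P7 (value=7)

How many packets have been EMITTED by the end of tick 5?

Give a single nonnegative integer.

Answer: 1

Derivation:
Tick 1: [PARSE:P1(v=20,ok=F), VALIDATE:-, TRANSFORM:-, EMIT:-] out:-; in:P1
Tick 2: [PARSE:P2(v=8,ok=F), VALIDATE:P1(v=20,ok=F), TRANSFORM:-, EMIT:-] out:-; in:P2
Tick 3: [PARSE:P3(v=13,ok=F), VALIDATE:P2(v=8,ok=F), TRANSFORM:P1(v=0,ok=F), EMIT:-] out:-; in:P3
Tick 4: [PARSE:-, VALIDATE:P3(v=13,ok=F), TRANSFORM:P2(v=0,ok=F), EMIT:P1(v=0,ok=F)] out:-; in:-
Tick 5: [PARSE:P4(v=4,ok=F), VALIDATE:-, TRANSFORM:P3(v=0,ok=F), EMIT:P2(v=0,ok=F)] out:P1(v=0); in:P4
Emitted by tick 5: ['P1']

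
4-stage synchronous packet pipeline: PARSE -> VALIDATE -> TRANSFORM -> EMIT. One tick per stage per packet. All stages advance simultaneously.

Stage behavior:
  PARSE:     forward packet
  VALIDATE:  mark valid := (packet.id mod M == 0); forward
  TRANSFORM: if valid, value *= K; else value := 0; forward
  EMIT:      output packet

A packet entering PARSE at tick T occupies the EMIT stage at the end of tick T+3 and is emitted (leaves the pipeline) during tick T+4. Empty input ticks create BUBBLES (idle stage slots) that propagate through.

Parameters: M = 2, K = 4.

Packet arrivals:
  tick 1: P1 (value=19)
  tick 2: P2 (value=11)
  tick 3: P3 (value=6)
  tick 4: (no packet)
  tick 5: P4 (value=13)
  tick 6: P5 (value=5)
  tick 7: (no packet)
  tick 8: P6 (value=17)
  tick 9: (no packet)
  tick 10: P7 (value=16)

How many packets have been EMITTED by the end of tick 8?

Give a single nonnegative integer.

Answer: 3

Derivation:
Tick 1: [PARSE:P1(v=19,ok=F), VALIDATE:-, TRANSFORM:-, EMIT:-] out:-; in:P1
Tick 2: [PARSE:P2(v=11,ok=F), VALIDATE:P1(v=19,ok=F), TRANSFORM:-, EMIT:-] out:-; in:P2
Tick 3: [PARSE:P3(v=6,ok=F), VALIDATE:P2(v=11,ok=T), TRANSFORM:P1(v=0,ok=F), EMIT:-] out:-; in:P3
Tick 4: [PARSE:-, VALIDATE:P3(v=6,ok=F), TRANSFORM:P2(v=44,ok=T), EMIT:P1(v=0,ok=F)] out:-; in:-
Tick 5: [PARSE:P4(v=13,ok=F), VALIDATE:-, TRANSFORM:P3(v=0,ok=F), EMIT:P2(v=44,ok=T)] out:P1(v=0); in:P4
Tick 6: [PARSE:P5(v=5,ok=F), VALIDATE:P4(v=13,ok=T), TRANSFORM:-, EMIT:P3(v=0,ok=F)] out:P2(v=44); in:P5
Tick 7: [PARSE:-, VALIDATE:P5(v=5,ok=F), TRANSFORM:P4(v=52,ok=T), EMIT:-] out:P3(v=0); in:-
Tick 8: [PARSE:P6(v=17,ok=F), VALIDATE:-, TRANSFORM:P5(v=0,ok=F), EMIT:P4(v=52,ok=T)] out:-; in:P6
Emitted by tick 8: ['P1', 'P2', 'P3']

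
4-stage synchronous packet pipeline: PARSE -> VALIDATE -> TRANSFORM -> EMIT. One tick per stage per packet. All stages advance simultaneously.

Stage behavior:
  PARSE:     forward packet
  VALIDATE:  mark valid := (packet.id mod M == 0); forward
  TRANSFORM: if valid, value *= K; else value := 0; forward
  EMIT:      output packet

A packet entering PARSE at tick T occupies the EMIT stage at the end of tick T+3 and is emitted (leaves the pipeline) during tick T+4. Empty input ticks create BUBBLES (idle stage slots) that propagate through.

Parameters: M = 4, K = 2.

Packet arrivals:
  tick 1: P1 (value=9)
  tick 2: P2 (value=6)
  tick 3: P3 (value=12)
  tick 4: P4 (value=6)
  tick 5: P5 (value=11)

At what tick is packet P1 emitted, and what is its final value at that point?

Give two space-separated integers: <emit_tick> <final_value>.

Tick 1: [PARSE:P1(v=9,ok=F), VALIDATE:-, TRANSFORM:-, EMIT:-] out:-; in:P1
Tick 2: [PARSE:P2(v=6,ok=F), VALIDATE:P1(v=9,ok=F), TRANSFORM:-, EMIT:-] out:-; in:P2
Tick 3: [PARSE:P3(v=12,ok=F), VALIDATE:P2(v=6,ok=F), TRANSFORM:P1(v=0,ok=F), EMIT:-] out:-; in:P3
Tick 4: [PARSE:P4(v=6,ok=F), VALIDATE:P3(v=12,ok=F), TRANSFORM:P2(v=0,ok=F), EMIT:P1(v=0,ok=F)] out:-; in:P4
Tick 5: [PARSE:P5(v=11,ok=F), VALIDATE:P4(v=6,ok=T), TRANSFORM:P3(v=0,ok=F), EMIT:P2(v=0,ok=F)] out:P1(v=0); in:P5
Tick 6: [PARSE:-, VALIDATE:P5(v=11,ok=F), TRANSFORM:P4(v=12,ok=T), EMIT:P3(v=0,ok=F)] out:P2(v=0); in:-
Tick 7: [PARSE:-, VALIDATE:-, TRANSFORM:P5(v=0,ok=F), EMIT:P4(v=12,ok=T)] out:P3(v=0); in:-
Tick 8: [PARSE:-, VALIDATE:-, TRANSFORM:-, EMIT:P5(v=0,ok=F)] out:P4(v=12); in:-
Tick 9: [PARSE:-, VALIDATE:-, TRANSFORM:-, EMIT:-] out:P5(v=0); in:-
P1: arrives tick 1, valid=False (id=1, id%4=1), emit tick 5, final value 0

Answer: 5 0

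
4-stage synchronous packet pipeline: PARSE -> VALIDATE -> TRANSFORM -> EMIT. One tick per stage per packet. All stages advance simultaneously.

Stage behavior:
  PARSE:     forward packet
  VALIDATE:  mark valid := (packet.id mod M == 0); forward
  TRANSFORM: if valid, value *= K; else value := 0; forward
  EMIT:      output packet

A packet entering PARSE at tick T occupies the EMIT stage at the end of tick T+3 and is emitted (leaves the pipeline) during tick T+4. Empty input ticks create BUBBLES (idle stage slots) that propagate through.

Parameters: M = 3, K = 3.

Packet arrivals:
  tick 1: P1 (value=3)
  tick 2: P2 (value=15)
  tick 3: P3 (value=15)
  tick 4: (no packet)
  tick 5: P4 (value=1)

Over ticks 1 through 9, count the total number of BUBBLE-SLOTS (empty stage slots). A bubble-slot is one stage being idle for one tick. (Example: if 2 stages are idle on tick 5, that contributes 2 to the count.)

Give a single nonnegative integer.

Answer: 20

Derivation:
Tick 1: [PARSE:P1(v=3,ok=F), VALIDATE:-, TRANSFORM:-, EMIT:-] out:-; bubbles=3
Tick 2: [PARSE:P2(v=15,ok=F), VALIDATE:P1(v=3,ok=F), TRANSFORM:-, EMIT:-] out:-; bubbles=2
Tick 3: [PARSE:P3(v=15,ok=F), VALIDATE:P2(v=15,ok=F), TRANSFORM:P1(v=0,ok=F), EMIT:-] out:-; bubbles=1
Tick 4: [PARSE:-, VALIDATE:P3(v=15,ok=T), TRANSFORM:P2(v=0,ok=F), EMIT:P1(v=0,ok=F)] out:-; bubbles=1
Tick 5: [PARSE:P4(v=1,ok=F), VALIDATE:-, TRANSFORM:P3(v=45,ok=T), EMIT:P2(v=0,ok=F)] out:P1(v=0); bubbles=1
Tick 6: [PARSE:-, VALIDATE:P4(v=1,ok=F), TRANSFORM:-, EMIT:P3(v=45,ok=T)] out:P2(v=0); bubbles=2
Tick 7: [PARSE:-, VALIDATE:-, TRANSFORM:P4(v=0,ok=F), EMIT:-] out:P3(v=45); bubbles=3
Tick 8: [PARSE:-, VALIDATE:-, TRANSFORM:-, EMIT:P4(v=0,ok=F)] out:-; bubbles=3
Tick 9: [PARSE:-, VALIDATE:-, TRANSFORM:-, EMIT:-] out:P4(v=0); bubbles=4
Total bubble-slots: 20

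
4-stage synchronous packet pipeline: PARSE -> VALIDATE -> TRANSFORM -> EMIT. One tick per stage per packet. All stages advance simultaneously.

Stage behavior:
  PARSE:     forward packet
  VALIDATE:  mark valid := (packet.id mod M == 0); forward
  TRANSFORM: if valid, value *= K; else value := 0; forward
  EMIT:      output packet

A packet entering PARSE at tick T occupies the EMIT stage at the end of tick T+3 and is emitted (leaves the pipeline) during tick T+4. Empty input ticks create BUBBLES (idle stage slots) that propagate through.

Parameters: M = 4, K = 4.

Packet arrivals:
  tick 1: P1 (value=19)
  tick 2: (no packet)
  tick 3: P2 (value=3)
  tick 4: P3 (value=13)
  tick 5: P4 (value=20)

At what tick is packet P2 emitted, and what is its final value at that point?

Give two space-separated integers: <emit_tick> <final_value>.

Answer: 7 0

Derivation:
Tick 1: [PARSE:P1(v=19,ok=F), VALIDATE:-, TRANSFORM:-, EMIT:-] out:-; in:P1
Tick 2: [PARSE:-, VALIDATE:P1(v=19,ok=F), TRANSFORM:-, EMIT:-] out:-; in:-
Tick 3: [PARSE:P2(v=3,ok=F), VALIDATE:-, TRANSFORM:P1(v=0,ok=F), EMIT:-] out:-; in:P2
Tick 4: [PARSE:P3(v=13,ok=F), VALIDATE:P2(v=3,ok=F), TRANSFORM:-, EMIT:P1(v=0,ok=F)] out:-; in:P3
Tick 5: [PARSE:P4(v=20,ok=F), VALIDATE:P3(v=13,ok=F), TRANSFORM:P2(v=0,ok=F), EMIT:-] out:P1(v=0); in:P4
Tick 6: [PARSE:-, VALIDATE:P4(v=20,ok=T), TRANSFORM:P3(v=0,ok=F), EMIT:P2(v=0,ok=F)] out:-; in:-
Tick 7: [PARSE:-, VALIDATE:-, TRANSFORM:P4(v=80,ok=T), EMIT:P3(v=0,ok=F)] out:P2(v=0); in:-
Tick 8: [PARSE:-, VALIDATE:-, TRANSFORM:-, EMIT:P4(v=80,ok=T)] out:P3(v=0); in:-
Tick 9: [PARSE:-, VALIDATE:-, TRANSFORM:-, EMIT:-] out:P4(v=80); in:-
P2: arrives tick 3, valid=False (id=2, id%4=2), emit tick 7, final value 0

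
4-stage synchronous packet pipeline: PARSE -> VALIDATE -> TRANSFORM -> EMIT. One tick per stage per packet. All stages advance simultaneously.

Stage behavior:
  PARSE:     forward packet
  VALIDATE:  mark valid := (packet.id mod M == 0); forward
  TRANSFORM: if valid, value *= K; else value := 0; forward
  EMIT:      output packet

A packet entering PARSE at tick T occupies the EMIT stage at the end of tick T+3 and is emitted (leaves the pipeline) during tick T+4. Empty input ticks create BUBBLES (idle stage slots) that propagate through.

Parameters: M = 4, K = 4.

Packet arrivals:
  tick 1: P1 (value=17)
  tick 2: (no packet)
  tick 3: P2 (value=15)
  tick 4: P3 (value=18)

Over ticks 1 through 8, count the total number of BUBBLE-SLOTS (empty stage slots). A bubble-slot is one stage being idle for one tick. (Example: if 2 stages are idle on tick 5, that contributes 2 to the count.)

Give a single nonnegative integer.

Tick 1: [PARSE:P1(v=17,ok=F), VALIDATE:-, TRANSFORM:-, EMIT:-] out:-; bubbles=3
Tick 2: [PARSE:-, VALIDATE:P1(v=17,ok=F), TRANSFORM:-, EMIT:-] out:-; bubbles=3
Tick 3: [PARSE:P2(v=15,ok=F), VALIDATE:-, TRANSFORM:P1(v=0,ok=F), EMIT:-] out:-; bubbles=2
Tick 4: [PARSE:P3(v=18,ok=F), VALIDATE:P2(v=15,ok=F), TRANSFORM:-, EMIT:P1(v=0,ok=F)] out:-; bubbles=1
Tick 5: [PARSE:-, VALIDATE:P3(v=18,ok=F), TRANSFORM:P2(v=0,ok=F), EMIT:-] out:P1(v=0); bubbles=2
Tick 6: [PARSE:-, VALIDATE:-, TRANSFORM:P3(v=0,ok=F), EMIT:P2(v=0,ok=F)] out:-; bubbles=2
Tick 7: [PARSE:-, VALIDATE:-, TRANSFORM:-, EMIT:P3(v=0,ok=F)] out:P2(v=0); bubbles=3
Tick 8: [PARSE:-, VALIDATE:-, TRANSFORM:-, EMIT:-] out:P3(v=0); bubbles=4
Total bubble-slots: 20

Answer: 20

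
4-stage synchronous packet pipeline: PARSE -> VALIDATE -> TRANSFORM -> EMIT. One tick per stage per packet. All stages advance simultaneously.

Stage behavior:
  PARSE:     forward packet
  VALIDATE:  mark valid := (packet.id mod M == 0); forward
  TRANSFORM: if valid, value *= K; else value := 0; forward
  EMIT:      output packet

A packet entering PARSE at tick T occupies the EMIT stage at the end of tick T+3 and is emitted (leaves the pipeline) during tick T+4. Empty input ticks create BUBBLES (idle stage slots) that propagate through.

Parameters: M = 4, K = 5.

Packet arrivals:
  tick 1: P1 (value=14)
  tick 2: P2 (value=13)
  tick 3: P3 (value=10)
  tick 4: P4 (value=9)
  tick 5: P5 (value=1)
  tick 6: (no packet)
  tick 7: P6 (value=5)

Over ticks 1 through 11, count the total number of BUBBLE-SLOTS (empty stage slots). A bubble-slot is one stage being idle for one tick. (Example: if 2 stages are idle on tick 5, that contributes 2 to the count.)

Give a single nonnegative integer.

Answer: 20

Derivation:
Tick 1: [PARSE:P1(v=14,ok=F), VALIDATE:-, TRANSFORM:-, EMIT:-] out:-; bubbles=3
Tick 2: [PARSE:P2(v=13,ok=F), VALIDATE:P1(v=14,ok=F), TRANSFORM:-, EMIT:-] out:-; bubbles=2
Tick 3: [PARSE:P3(v=10,ok=F), VALIDATE:P2(v=13,ok=F), TRANSFORM:P1(v=0,ok=F), EMIT:-] out:-; bubbles=1
Tick 4: [PARSE:P4(v=9,ok=F), VALIDATE:P3(v=10,ok=F), TRANSFORM:P2(v=0,ok=F), EMIT:P1(v=0,ok=F)] out:-; bubbles=0
Tick 5: [PARSE:P5(v=1,ok=F), VALIDATE:P4(v=9,ok=T), TRANSFORM:P3(v=0,ok=F), EMIT:P2(v=0,ok=F)] out:P1(v=0); bubbles=0
Tick 6: [PARSE:-, VALIDATE:P5(v=1,ok=F), TRANSFORM:P4(v=45,ok=T), EMIT:P3(v=0,ok=F)] out:P2(v=0); bubbles=1
Tick 7: [PARSE:P6(v=5,ok=F), VALIDATE:-, TRANSFORM:P5(v=0,ok=F), EMIT:P4(v=45,ok=T)] out:P3(v=0); bubbles=1
Tick 8: [PARSE:-, VALIDATE:P6(v=5,ok=F), TRANSFORM:-, EMIT:P5(v=0,ok=F)] out:P4(v=45); bubbles=2
Tick 9: [PARSE:-, VALIDATE:-, TRANSFORM:P6(v=0,ok=F), EMIT:-] out:P5(v=0); bubbles=3
Tick 10: [PARSE:-, VALIDATE:-, TRANSFORM:-, EMIT:P6(v=0,ok=F)] out:-; bubbles=3
Tick 11: [PARSE:-, VALIDATE:-, TRANSFORM:-, EMIT:-] out:P6(v=0); bubbles=4
Total bubble-slots: 20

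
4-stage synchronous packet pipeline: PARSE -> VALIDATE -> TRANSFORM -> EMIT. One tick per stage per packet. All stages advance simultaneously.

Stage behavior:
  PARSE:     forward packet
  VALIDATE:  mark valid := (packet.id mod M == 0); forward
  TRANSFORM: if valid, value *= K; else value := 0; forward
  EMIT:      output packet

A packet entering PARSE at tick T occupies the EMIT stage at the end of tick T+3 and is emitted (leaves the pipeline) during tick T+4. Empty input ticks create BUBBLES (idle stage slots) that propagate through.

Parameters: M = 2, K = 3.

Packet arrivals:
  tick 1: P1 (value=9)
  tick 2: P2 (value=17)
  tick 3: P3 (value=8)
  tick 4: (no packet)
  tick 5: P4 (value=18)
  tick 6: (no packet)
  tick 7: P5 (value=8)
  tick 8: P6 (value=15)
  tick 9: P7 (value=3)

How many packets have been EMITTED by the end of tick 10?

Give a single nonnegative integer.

Answer: 4

Derivation:
Tick 1: [PARSE:P1(v=9,ok=F), VALIDATE:-, TRANSFORM:-, EMIT:-] out:-; in:P1
Tick 2: [PARSE:P2(v=17,ok=F), VALIDATE:P1(v=9,ok=F), TRANSFORM:-, EMIT:-] out:-; in:P2
Tick 3: [PARSE:P3(v=8,ok=F), VALIDATE:P2(v=17,ok=T), TRANSFORM:P1(v=0,ok=F), EMIT:-] out:-; in:P3
Tick 4: [PARSE:-, VALIDATE:P3(v=8,ok=F), TRANSFORM:P2(v=51,ok=T), EMIT:P1(v=0,ok=F)] out:-; in:-
Tick 5: [PARSE:P4(v=18,ok=F), VALIDATE:-, TRANSFORM:P3(v=0,ok=F), EMIT:P2(v=51,ok=T)] out:P1(v=0); in:P4
Tick 6: [PARSE:-, VALIDATE:P4(v=18,ok=T), TRANSFORM:-, EMIT:P3(v=0,ok=F)] out:P2(v=51); in:-
Tick 7: [PARSE:P5(v=8,ok=F), VALIDATE:-, TRANSFORM:P4(v=54,ok=T), EMIT:-] out:P3(v=0); in:P5
Tick 8: [PARSE:P6(v=15,ok=F), VALIDATE:P5(v=8,ok=F), TRANSFORM:-, EMIT:P4(v=54,ok=T)] out:-; in:P6
Tick 9: [PARSE:P7(v=3,ok=F), VALIDATE:P6(v=15,ok=T), TRANSFORM:P5(v=0,ok=F), EMIT:-] out:P4(v=54); in:P7
Tick 10: [PARSE:-, VALIDATE:P7(v=3,ok=F), TRANSFORM:P6(v=45,ok=T), EMIT:P5(v=0,ok=F)] out:-; in:-
Emitted by tick 10: ['P1', 'P2', 'P3', 'P4']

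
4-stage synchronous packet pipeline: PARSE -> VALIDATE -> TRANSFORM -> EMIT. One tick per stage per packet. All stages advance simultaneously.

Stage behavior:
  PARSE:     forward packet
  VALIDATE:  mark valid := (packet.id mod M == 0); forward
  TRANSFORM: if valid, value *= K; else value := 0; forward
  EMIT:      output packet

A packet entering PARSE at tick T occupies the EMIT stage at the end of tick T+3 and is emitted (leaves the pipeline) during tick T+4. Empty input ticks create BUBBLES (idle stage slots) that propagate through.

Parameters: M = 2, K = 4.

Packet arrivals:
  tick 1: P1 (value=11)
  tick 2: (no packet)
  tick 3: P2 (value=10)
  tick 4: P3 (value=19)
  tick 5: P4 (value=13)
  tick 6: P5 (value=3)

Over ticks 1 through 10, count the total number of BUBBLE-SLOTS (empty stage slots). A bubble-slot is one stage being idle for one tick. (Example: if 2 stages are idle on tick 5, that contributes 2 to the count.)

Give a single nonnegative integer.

Tick 1: [PARSE:P1(v=11,ok=F), VALIDATE:-, TRANSFORM:-, EMIT:-] out:-; bubbles=3
Tick 2: [PARSE:-, VALIDATE:P1(v=11,ok=F), TRANSFORM:-, EMIT:-] out:-; bubbles=3
Tick 3: [PARSE:P2(v=10,ok=F), VALIDATE:-, TRANSFORM:P1(v=0,ok=F), EMIT:-] out:-; bubbles=2
Tick 4: [PARSE:P3(v=19,ok=F), VALIDATE:P2(v=10,ok=T), TRANSFORM:-, EMIT:P1(v=0,ok=F)] out:-; bubbles=1
Tick 5: [PARSE:P4(v=13,ok=F), VALIDATE:P3(v=19,ok=F), TRANSFORM:P2(v=40,ok=T), EMIT:-] out:P1(v=0); bubbles=1
Tick 6: [PARSE:P5(v=3,ok=F), VALIDATE:P4(v=13,ok=T), TRANSFORM:P3(v=0,ok=F), EMIT:P2(v=40,ok=T)] out:-; bubbles=0
Tick 7: [PARSE:-, VALIDATE:P5(v=3,ok=F), TRANSFORM:P4(v=52,ok=T), EMIT:P3(v=0,ok=F)] out:P2(v=40); bubbles=1
Tick 8: [PARSE:-, VALIDATE:-, TRANSFORM:P5(v=0,ok=F), EMIT:P4(v=52,ok=T)] out:P3(v=0); bubbles=2
Tick 9: [PARSE:-, VALIDATE:-, TRANSFORM:-, EMIT:P5(v=0,ok=F)] out:P4(v=52); bubbles=3
Tick 10: [PARSE:-, VALIDATE:-, TRANSFORM:-, EMIT:-] out:P5(v=0); bubbles=4
Total bubble-slots: 20

Answer: 20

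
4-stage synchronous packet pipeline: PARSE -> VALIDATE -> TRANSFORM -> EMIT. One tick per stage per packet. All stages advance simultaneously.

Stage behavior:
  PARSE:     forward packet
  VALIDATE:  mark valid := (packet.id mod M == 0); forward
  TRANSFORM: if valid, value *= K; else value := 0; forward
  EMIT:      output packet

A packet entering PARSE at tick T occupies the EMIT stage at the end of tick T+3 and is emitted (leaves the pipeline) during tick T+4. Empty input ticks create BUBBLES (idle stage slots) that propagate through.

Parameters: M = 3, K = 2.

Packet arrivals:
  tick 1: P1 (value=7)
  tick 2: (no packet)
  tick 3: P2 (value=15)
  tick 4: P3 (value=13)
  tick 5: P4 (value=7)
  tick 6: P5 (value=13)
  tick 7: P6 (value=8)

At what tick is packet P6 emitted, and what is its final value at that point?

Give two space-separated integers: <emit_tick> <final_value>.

Answer: 11 16

Derivation:
Tick 1: [PARSE:P1(v=7,ok=F), VALIDATE:-, TRANSFORM:-, EMIT:-] out:-; in:P1
Tick 2: [PARSE:-, VALIDATE:P1(v=7,ok=F), TRANSFORM:-, EMIT:-] out:-; in:-
Tick 3: [PARSE:P2(v=15,ok=F), VALIDATE:-, TRANSFORM:P1(v=0,ok=F), EMIT:-] out:-; in:P2
Tick 4: [PARSE:P3(v=13,ok=F), VALIDATE:P2(v=15,ok=F), TRANSFORM:-, EMIT:P1(v=0,ok=F)] out:-; in:P3
Tick 5: [PARSE:P4(v=7,ok=F), VALIDATE:P3(v=13,ok=T), TRANSFORM:P2(v=0,ok=F), EMIT:-] out:P1(v=0); in:P4
Tick 6: [PARSE:P5(v=13,ok=F), VALIDATE:P4(v=7,ok=F), TRANSFORM:P3(v=26,ok=T), EMIT:P2(v=0,ok=F)] out:-; in:P5
Tick 7: [PARSE:P6(v=8,ok=F), VALIDATE:P5(v=13,ok=F), TRANSFORM:P4(v=0,ok=F), EMIT:P3(v=26,ok=T)] out:P2(v=0); in:P6
Tick 8: [PARSE:-, VALIDATE:P6(v=8,ok=T), TRANSFORM:P5(v=0,ok=F), EMIT:P4(v=0,ok=F)] out:P3(v=26); in:-
Tick 9: [PARSE:-, VALIDATE:-, TRANSFORM:P6(v=16,ok=T), EMIT:P5(v=0,ok=F)] out:P4(v=0); in:-
Tick 10: [PARSE:-, VALIDATE:-, TRANSFORM:-, EMIT:P6(v=16,ok=T)] out:P5(v=0); in:-
Tick 11: [PARSE:-, VALIDATE:-, TRANSFORM:-, EMIT:-] out:P6(v=16); in:-
P6: arrives tick 7, valid=True (id=6, id%3=0), emit tick 11, final value 16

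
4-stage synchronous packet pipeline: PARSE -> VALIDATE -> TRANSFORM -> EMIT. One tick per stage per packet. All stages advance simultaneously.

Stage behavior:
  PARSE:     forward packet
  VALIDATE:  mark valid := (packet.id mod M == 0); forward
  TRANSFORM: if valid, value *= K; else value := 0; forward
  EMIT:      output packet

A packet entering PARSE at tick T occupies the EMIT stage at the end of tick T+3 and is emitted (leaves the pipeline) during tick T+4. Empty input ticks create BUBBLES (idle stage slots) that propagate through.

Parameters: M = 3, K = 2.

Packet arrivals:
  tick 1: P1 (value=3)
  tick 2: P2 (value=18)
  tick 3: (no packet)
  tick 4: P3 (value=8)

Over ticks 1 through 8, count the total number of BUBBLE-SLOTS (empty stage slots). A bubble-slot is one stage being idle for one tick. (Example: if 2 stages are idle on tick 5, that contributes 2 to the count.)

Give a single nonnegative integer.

Tick 1: [PARSE:P1(v=3,ok=F), VALIDATE:-, TRANSFORM:-, EMIT:-] out:-; bubbles=3
Tick 2: [PARSE:P2(v=18,ok=F), VALIDATE:P1(v=3,ok=F), TRANSFORM:-, EMIT:-] out:-; bubbles=2
Tick 3: [PARSE:-, VALIDATE:P2(v=18,ok=F), TRANSFORM:P1(v=0,ok=F), EMIT:-] out:-; bubbles=2
Tick 4: [PARSE:P3(v=8,ok=F), VALIDATE:-, TRANSFORM:P2(v=0,ok=F), EMIT:P1(v=0,ok=F)] out:-; bubbles=1
Tick 5: [PARSE:-, VALIDATE:P3(v=8,ok=T), TRANSFORM:-, EMIT:P2(v=0,ok=F)] out:P1(v=0); bubbles=2
Tick 6: [PARSE:-, VALIDATE:-, TRANSFORM:P3(v=16,ok=T), EMIT:-] out:P2(v=0); bubbles=3
Tick 7: [PARSE:-, VALIDATE:-, TRANSFORM:-, EMIT:P3(v=16,ok=T)] out:-; bubbles=3
Tick 8: [PARSE:-, VALIDATE:-, TRANSFORM:-, EMIT:-] out:P3(v=16); bubbles=4
Total bubble-slots: 20

Answer: 20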